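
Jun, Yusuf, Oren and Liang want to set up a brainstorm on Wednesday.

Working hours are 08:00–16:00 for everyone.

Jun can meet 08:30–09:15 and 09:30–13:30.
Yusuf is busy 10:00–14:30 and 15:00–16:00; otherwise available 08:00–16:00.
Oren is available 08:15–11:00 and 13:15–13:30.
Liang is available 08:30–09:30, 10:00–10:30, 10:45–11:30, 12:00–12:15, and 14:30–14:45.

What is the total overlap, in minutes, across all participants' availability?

Yusuf free within 08:00–16:00: 08:00–10:00, 14:30–15:00.
Jun ∩ Yusuf: 08:30–09:15, 09:30–10:00.
Jun ∩ Yusuf ∩ Oren: 08:30–09:15, 09:30–10:00.
Jun ∩ Yusuf ∩ Oren ∩ Liang: 08:30–09:15.
Total common minutes: 45.

45 minutes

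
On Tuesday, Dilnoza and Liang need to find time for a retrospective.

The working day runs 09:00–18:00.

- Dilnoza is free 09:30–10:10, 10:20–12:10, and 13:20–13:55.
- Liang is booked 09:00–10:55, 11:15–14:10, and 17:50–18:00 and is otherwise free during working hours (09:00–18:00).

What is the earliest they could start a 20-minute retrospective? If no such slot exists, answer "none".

Liang free within 09:00–18:00: 10:55–11:15, 14:10–17:50.
Dilnoza ∩ Liang: 10:55–11:15.
Windows ≥ 20 min: 10:55–11:15.
Earliest such window starts at 10:55.

10:55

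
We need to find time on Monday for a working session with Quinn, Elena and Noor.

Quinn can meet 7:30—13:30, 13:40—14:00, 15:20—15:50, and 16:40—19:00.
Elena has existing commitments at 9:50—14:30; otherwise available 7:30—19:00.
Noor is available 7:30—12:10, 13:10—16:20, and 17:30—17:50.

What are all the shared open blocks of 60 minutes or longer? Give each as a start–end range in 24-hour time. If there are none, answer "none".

07:30–09:50

Elena free within 07:30–19:00: 07:30–09:50, 14:30–19:00.
Quinn ∩ Elena: 07:30–09:50, 15:20–15:50, 16:40–19:00.
Quinn ∩ Elena ∩ Noor: 07:30–09:50, 15:20–15:50, 17:30–17:50.
Windows ≥ 60 min: 07:30–09:50.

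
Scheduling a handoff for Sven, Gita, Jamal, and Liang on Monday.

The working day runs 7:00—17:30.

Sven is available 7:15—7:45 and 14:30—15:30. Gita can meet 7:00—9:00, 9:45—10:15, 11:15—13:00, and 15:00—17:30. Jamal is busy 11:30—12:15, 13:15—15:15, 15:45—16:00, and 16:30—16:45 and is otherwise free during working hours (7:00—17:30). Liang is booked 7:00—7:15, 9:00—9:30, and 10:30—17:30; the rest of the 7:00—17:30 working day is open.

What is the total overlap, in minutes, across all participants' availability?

30 minutes

Jamal free within 07:00–17:30: 07:00–11:30, 12:15–13:15, 15:15–15:45, 16:00–16:30, 16:45–17:30.
Liang free within 07:00–17:30: 07:15–09:00, 09:30–10:30.
Sven ∩ Gita: 07:15–07:45, 15:00–15:30.
Sven ∩ Gita ∩ Jamal: 07:15–07:45, 15:15–15:30.
Sven ∩ Gita ∩ Jamal ∩ Liang: 07:15–07:45.
Total common minutes: 30.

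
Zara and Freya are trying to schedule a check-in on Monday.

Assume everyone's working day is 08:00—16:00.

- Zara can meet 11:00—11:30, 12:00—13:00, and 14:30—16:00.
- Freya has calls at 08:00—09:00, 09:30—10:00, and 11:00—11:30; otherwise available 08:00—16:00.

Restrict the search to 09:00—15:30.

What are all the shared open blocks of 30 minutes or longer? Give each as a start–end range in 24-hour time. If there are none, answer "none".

Freya free within 08:00–16:00: 09:00–09:30, 10:00–11:00, 11:30–16:00.
Zara ∩ Freya: 12:00–13:00, 14:30–16:00.
Restricted to 09:00–15:30: 12:00–13:00, 14:30–15:30.
Windows ≥ 30 min: 12:00–13:00, 14:30–15:30.

12:00–13:00, 14:30–15:30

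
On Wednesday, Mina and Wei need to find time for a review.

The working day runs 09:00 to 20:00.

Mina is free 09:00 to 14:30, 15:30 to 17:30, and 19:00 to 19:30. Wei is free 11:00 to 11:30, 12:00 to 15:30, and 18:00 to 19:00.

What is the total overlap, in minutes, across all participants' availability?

Mina ∩ Wei: 11:00–11:30, 12:00–14:30.
Total common minutes: 30 + 150 = 180.

180 minutes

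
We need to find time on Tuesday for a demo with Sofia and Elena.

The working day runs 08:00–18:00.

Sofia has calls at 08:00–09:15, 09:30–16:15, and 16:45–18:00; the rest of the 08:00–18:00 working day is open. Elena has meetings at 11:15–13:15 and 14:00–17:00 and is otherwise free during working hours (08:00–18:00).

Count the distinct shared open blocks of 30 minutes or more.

0

Sofia free within 08:00–18:00: 09:15–09:30, 16:15–16:45.
Elena free within 08:00–18:00: 08:00–11:15, 13:15–14:00, 17:00–18:00.
Sofia ∩ Elena: 09:15–09:30.
Windows ≥ 30 min: (none).
That's 0 windows.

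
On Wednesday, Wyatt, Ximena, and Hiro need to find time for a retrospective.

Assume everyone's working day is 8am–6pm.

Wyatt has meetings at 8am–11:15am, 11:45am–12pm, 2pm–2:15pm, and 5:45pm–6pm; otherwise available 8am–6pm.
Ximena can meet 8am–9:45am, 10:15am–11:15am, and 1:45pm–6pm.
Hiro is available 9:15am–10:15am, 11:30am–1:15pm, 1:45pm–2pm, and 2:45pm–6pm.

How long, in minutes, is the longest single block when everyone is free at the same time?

Wyatt free within 08:00–18:00: 11:15–11:45, 12:00–14:00, 14:15–17:45.
Wyatt ∩ Ximena: 13:45–14:00, 14:15–17:45.
Wyatt ∩ Ximena ∩ Hiro: 13:45–14:00, 14:45–17:45.
Common window lengths: 15, 180 min; longest is 180.

180 minutes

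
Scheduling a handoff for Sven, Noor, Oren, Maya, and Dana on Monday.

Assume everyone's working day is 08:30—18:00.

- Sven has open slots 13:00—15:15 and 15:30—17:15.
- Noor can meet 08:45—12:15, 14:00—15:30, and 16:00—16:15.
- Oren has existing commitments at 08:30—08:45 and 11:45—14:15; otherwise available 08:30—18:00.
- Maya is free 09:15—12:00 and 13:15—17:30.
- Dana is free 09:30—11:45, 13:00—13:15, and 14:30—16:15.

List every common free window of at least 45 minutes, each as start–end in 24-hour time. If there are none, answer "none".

Oren free within 08:30–18:00: 08:45–11:45, 14:15–18:00.
Sven ∩ Noor: 14:00–15:15, 16:00–16:15.
Sven ∩ Noor ∩ Oren: 14:15–15:15, 16:00–16:15.
Sven ∩ Noor ∩ Oren ∩ Maya: 14:15–15:15, 16:00–16:15.
Sven ∩ Noor ∩ Oren ∩ Maya ∩ Dana: 14:30–15:15, 16:00–16:15.
Windows ≥ 45 min: 14:30–15:15.

14:30–15:15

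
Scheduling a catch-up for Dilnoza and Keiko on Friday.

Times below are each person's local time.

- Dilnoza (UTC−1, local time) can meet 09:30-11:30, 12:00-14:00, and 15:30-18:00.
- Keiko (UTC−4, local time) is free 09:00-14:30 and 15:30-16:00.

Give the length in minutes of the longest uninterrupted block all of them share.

120 minutes

Dilnoza → UTC: 10:30–12:30, 13:00–15:00, 16:30–19:00.
Keiko → UTC: 13:00–18:30, 19:30–20:00.
Dilnoza ∩ Keiko: 13:00–15:00, 16:30–18:30.
Common window lengths: 120, 120 min; longest is 120.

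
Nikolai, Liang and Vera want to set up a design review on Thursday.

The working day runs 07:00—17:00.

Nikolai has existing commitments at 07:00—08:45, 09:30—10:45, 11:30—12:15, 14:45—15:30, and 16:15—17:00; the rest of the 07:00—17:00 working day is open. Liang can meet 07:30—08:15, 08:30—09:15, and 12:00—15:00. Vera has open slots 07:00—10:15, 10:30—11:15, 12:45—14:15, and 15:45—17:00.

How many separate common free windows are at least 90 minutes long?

Nikolai free within 07:00–17:00: 08:45–09:30, 10:45–11:30, 12:15–14:45, 15:30–16:15.
Nikolai ∩ Liang: 08:45–09:15, 12:15–14:45.
Nikolai ∩ Liang ∩ Vera: 08:45–09:15, 12:45–14:15.
Windows ≥ 90 min: 12:45–14:15.
That's 1 window.

1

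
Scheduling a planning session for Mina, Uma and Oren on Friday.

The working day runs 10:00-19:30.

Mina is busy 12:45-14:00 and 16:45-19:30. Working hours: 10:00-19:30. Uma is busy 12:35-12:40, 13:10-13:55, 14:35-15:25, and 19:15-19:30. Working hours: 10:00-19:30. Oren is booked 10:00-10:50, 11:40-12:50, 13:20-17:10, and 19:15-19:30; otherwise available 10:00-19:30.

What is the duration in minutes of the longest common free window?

Mina free within 10:00–19:30: 10:00–12:45, 14:00–16:45.
Uma free within 10:00–19:30: 10:00–12:35, 12:40–13:10, 13:55–14:35, 15:25–19:15.
Oren free within 10:00–19:30: 10:50–11:40, 12:50–13:20, 17:10–19:15.
Mina ∩ Uma: 10:00–12:35, 12:40–12:45, 14:00–14:35, 15:25–16:45.
Mina ∩ Uma ∩ Oren: 10:50–11:40.
Single common window of 50 minutes.

50 minutes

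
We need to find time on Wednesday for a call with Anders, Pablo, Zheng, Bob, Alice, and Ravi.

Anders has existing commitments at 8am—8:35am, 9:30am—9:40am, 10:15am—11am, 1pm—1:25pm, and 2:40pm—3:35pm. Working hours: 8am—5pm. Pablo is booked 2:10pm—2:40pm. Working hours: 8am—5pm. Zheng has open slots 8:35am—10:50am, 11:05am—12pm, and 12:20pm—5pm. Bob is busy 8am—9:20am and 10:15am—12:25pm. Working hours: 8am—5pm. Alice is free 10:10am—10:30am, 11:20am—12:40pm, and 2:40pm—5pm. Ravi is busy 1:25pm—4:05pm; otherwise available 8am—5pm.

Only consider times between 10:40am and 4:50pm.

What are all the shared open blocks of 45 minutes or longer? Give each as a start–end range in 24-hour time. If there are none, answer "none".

Anders free within 08:00–17:00: 08:35–09:30, 09:40–10:15, 11:00–13:00, 13:25–14:40, 15:35–17:00.
Pablo free within 08:00–17:00: 08:00–14:10, 14:40–17:00.
Bob free within 08:00–17:00: 09:20–10:15, 12:25–17:00.
Ravi free within 08:00–17:00: 08:00–13:25, 16:05–17:00.
Anders ∩ Pablo: 08:35–09:30, 09:40–10:15, 11:00–13:00, 13:25–14:10, 15:35–17:00.
Anders ∩ Pablo ∩ Zheng: 08:35–09:30, 09:40–10:15, 11:05–12:00, 12:20–13:00, 13:25–14:10, 15:35–17:00.
Anders ∩ Pablo ∩ Zheng ∩ Bob: 09:20–09:30, 09:40–10:15, 12:25–13:00, 13:25–14:10, 15:35–17:00.
Anders ∩ Pablo ∩ Zheng ∩ Bob ∩ Alice: 10:10–10:15, 12:25–12:40, 15:35–17:00.
Anders ∩ Pablo ∩ Zheng ∩ Bob ∩ Alice ∩ Ravi: 10:10–10:15, 12:25–12:40, 16:05–17:00.
Restricted to 10:40–16:50: 12:25–12:40, 16:05–16:50.
Windows ≥ 45 min: 16:05–16:50.

16:05–16:50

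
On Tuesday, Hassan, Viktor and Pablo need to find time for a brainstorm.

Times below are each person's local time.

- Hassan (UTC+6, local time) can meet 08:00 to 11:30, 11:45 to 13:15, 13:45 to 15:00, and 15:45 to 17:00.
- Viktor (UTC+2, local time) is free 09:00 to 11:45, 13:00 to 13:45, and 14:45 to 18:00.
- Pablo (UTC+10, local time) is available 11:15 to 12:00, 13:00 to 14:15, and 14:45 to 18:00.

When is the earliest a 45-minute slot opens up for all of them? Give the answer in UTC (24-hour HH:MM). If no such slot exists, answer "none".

none

Hassan → UTC: 02:00–05:30, 05:45–07:15, 07:45–09:00, 09:45–11:00.
Viktor → UTC: 07:00–09:45, 11:00–11:45, 12:45–16:00.
Pablo → UTC: 01:15–02:00, 03:00–04:15, 04:45–08:00.
Hassan ∩ Viktor: 07:00–07:15, 07:45–09:00.
Hassan ∩ Viktor ∩ Pablo: 07:00–07:15, 07:45–08:00.
Windows ≥ 45 min: (none).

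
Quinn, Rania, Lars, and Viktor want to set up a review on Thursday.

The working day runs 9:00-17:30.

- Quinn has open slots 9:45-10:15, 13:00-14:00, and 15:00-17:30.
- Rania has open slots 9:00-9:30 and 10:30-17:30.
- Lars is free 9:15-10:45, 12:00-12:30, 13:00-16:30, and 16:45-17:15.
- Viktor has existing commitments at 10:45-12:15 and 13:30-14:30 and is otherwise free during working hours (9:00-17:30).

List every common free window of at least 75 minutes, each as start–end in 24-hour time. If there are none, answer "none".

Viktor free within 09:00–17:30: 09:00–10:45, 12:15–13:30, 14:30–17:30.
Quinn ∩ Rania: 13:00–14:00, 15:00–17:30.
Quinn ∩ Rania ∩ Lars: 13:00–14:00, 15:00–16:30, 16:45–17:15.
Quinn ∩ Rania ∩ Lars ∩ Viktor: 13:00–13:30, 15:00–16:30, 16:45–17:15.
Windows ≥ 75 min: 15:00–16:30.

15:00–16:30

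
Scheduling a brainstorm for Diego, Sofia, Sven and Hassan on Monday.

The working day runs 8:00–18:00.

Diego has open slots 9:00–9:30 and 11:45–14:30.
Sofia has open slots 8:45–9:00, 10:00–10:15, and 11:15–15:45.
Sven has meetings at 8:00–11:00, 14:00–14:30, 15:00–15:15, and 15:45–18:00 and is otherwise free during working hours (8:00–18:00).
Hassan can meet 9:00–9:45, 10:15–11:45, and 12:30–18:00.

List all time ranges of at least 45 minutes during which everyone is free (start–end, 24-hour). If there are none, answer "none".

12:30–14:00

Sven free within 08:00–18:00: 11:00–14:00, 14:30–15:00, 15:15–15:45.
Diego ∩ Sofia: 11:45–14:30.
Diego ∩ Sofia ∩ Sven: 11:45–14:00.
Diego ∩ Sofia ∩ Sven ∩ Hassan: 12:30–14:00.
Windows ≥ 45 min: 12:30–14:00.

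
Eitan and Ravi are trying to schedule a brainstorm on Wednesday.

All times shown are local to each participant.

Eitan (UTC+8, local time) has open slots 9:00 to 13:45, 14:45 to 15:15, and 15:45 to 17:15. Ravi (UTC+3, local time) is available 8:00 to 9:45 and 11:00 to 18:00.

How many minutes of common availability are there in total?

Eitan → UTC: 01:00–05:45, 06:45–07:15, 07:45–09:15.
Ravi → UTC: 05:00–06:45, 08:00–15:00.
Eitan ∩ Ravi: 05:00–05:45, 08:00–09:15.
Total common minutes: 45 + 75 = 120.

120 minutes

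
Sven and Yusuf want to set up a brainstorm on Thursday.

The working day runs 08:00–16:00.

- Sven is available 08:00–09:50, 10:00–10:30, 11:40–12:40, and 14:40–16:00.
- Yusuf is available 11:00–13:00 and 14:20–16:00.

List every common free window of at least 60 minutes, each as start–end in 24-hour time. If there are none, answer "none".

Sven ∩ Yusuf: 11:40–12:40, 14:40–16:00.
Windows ≥ 60 min: 11:40–12:40, 14:40–16:00.

11:40–12:40, 14:40–16:00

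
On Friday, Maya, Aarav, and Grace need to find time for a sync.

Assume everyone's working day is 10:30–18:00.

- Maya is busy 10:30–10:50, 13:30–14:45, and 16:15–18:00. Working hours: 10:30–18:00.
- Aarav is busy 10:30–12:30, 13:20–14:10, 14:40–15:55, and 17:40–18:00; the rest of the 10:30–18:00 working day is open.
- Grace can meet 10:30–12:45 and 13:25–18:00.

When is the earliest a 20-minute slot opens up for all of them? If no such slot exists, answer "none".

15:55

Maya free within 10:30–18:00: 10:50–13:30, 14:45–16:15.
Aarav free within 10:30–18:00: 12:30–13:20, 14:10–14:40, 15:55–17:40.
Maya ∩ Aarav: 12:30–13:20, 15:55–16:15.
Maya ∩ Aarav ∩ Grace: 12:30–12:45, 15:55–16:15.
Windows ≥ 20 min: 15:55–16:15.
Earliest such window starts at 15:55.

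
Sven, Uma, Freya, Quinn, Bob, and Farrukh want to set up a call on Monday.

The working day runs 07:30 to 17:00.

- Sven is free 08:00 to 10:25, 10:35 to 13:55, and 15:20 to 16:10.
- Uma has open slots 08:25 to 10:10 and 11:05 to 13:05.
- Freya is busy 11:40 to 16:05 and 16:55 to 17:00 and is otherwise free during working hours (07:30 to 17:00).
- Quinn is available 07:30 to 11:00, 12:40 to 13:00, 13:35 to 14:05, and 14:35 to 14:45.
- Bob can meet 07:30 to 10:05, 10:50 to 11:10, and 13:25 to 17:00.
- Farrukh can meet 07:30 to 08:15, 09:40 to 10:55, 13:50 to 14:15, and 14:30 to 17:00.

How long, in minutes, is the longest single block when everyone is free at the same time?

25 minutes

Freya free within 07:30–17:00: 07:30–11:40, 16:05–16:55.
Sven ∩ Uma: 08:25–10:10, 11:05–13:05.
Sven ∩ Uma ∩ Freya: 08:25–10:10, 11:05–11:40.
Sven ∩ Uma ∩ Freya ∩ Quinn: 08:25–10:10.
Sven ∩ Uma ∩ Freya ∩ Quinn ∩ Bob: 08:25–10:05.
Sven ∩ Uma ∩ Freya ∩ Quinn ∩ Bob ∩ Farrukh: 09:40–10:05.
Single common window of 25 minutes.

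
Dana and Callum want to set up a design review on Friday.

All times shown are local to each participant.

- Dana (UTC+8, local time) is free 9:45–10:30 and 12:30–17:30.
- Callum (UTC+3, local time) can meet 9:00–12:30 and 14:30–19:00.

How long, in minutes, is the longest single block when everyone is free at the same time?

Dana → UTC: 01:45–02:30, 04:30–09:30.
Callum → UTC: 06:00–09:30, 11:30–16:00.
Dana ∩ Callum: 06:00–09:30.
Single common window of 210 minutes.

210 minutes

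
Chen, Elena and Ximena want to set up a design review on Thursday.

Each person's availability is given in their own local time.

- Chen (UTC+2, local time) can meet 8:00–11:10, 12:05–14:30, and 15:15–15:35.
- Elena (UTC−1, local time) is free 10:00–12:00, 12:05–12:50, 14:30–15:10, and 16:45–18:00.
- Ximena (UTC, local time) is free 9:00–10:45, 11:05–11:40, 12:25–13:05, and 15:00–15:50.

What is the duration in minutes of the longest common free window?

Chen → UTC: 06:00–09:10, 10:05–12:30, 13:15–13:35.
Elena → UTC: 11:00–13:00, 13:05–13:50, 15:30–16:10, 17:45–19:00.
Ximena → UTC: 09:00–10:45, 11:05–11:40, 12:25–13:05, 15:00–15:50.
Chen ∩ Elena: 11:00–12:30, 13:15–13:35.
Chen ∩ Elena ∩ Ximena: 11:05–11:40, 12:25–12:30.
Common window lengths: 35, 5 min; longest is 35.

35 minutes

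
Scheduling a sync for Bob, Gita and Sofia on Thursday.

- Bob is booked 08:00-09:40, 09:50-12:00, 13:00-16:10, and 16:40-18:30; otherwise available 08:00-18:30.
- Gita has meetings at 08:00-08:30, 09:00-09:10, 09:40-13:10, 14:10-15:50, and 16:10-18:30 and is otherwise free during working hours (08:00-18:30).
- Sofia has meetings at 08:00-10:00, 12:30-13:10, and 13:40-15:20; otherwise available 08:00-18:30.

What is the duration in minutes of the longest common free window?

Bob free within 08:00–18:30: 09:40–09:50, 12:00–13:00, 16:10–16:40.
Gita free within 08:00–18:30: 08:30–09:00, 09:10–09:40, 13:10–14:10, 15:50–16:10.
Sofia free within 08:00–18:30: 10:00–12:30, 13:10–13:40, 15:20–18:30.
Bob ∩ Gita: (none).
Bob ∩ Gita ∩ Sofia: (none).
No common window.

0 minutes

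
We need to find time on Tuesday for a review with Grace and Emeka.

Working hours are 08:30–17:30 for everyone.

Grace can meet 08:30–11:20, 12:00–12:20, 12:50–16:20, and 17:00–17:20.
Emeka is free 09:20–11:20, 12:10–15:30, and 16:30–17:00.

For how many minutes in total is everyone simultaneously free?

290 minutes

Grace ∩ Emeka: 09:20–11:20, 12:10–12:20, 12:50–15:30.
Total common minutes: 120 + 10 + 160 = 290.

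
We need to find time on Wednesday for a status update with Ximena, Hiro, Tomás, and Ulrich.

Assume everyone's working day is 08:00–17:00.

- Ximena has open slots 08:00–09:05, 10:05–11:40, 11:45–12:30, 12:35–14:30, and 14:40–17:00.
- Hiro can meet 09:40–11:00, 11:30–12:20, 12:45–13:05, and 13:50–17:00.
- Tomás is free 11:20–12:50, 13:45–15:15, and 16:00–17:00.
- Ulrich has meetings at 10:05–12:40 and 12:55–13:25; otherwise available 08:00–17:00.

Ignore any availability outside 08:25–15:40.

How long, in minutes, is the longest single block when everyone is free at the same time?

Ulrich free within 08:00–17:00: 08:00–10:05, 12:40–12:55, 13:25–17:00.
Ximena ∩ Hiro: 10:05–11:00, 11:30–11:40, 11:45–12:20, 12:45–13:05, 13:50–14:30, 14:40–17:00.
Ximena ∩ Hiro ∩ Tomás: 11:30–11:40, 11:45–12:20, 12:45–12:50, 13:50–14:30, 14:40–15:15, 16:00–17:00.
Ximena ∩ Hiro ∩ Tomás ∩ Ulrich: 12:45–12:50, 13:50–14:30, 14:40–15:15, 16:00–17:00.
Restricted to 08:25–15:40: 12:45–12:50, 13:50–14:30, 14:40–15:15.
Common window lengths: 5, 40, 35 min; longest is 40.

40 minutes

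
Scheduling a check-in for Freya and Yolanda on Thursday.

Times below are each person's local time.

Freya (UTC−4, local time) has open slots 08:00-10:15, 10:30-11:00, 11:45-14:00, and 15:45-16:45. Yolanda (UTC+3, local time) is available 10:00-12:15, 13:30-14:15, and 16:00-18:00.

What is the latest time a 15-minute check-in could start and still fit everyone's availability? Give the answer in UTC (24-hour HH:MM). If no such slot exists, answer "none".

Freya → UTC: 12:00–14:15, 14:30–15:00, 15:45–18:00, 19:45–20:45.
Yolanda → UTC: 07:00–09:15, 10:30–11:15, 13:00–15:00.
Freya ∩ Yolanda: 13:00–14:15, 14:30–15:00.
Windows ≥ 15 min: 13:00–14:15, 14:30–15:00.
Latest start in the last window 14:30–15:00 is 15:00 − 15 min = 14:45.

14:45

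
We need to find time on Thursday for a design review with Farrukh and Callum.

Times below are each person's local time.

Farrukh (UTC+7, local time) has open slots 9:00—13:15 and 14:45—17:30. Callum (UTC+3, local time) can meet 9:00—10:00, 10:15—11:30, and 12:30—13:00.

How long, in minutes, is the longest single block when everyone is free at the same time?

45 minutes

Farrukh → UTC: 02:00–06:15, 07:45–10:30.
Callum → UTC: 06:00–07:00, 07:15–08:30, 09:30–10:00.
Farrukh ∩ Callum: 06:00–06:15, 07:45–08:30, 09:30–10:00.
Common window lengths: 15, 45, 30 min; longest is 45.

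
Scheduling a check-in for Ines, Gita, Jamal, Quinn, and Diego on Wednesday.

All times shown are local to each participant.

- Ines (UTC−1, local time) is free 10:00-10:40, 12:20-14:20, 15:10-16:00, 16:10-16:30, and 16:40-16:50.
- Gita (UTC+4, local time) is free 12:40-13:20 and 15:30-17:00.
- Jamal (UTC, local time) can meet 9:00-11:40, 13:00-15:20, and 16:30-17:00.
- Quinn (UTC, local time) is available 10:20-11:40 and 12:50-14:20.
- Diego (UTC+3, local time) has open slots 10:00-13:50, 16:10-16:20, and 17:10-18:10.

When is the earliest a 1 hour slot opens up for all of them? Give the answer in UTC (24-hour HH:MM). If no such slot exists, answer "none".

Ines → UTC: 11:00–11:40, 13:20–15:20, 16:10–17:00, 17:10–17:30, 17:40–17:50.
Gita → UTC: 08:40–09:20, 11:30–13:00.
Jamal → UTC: 09:00–11:40, 13:00–15:20, 16:30–17:00.
Quinn → UTC: 10:20–11:40, 12:50–14:20.
Diego → UTC: 07:00–10:50, 13:10–13:20, 14:10–15:10.
Ines ∩ Gita: 11:30–11:40.
Ines ∩ Gita ∩ Jamal: 11:30–11:40.
Ines ∩ Gita ∩ Jamal ∩ Quinn: 11:30–11:40.
Ines ∩ Gita ∩ Jamal ∩ Quinn ∩ Diego: (none).
Windows ≥ 60 min: (none).

none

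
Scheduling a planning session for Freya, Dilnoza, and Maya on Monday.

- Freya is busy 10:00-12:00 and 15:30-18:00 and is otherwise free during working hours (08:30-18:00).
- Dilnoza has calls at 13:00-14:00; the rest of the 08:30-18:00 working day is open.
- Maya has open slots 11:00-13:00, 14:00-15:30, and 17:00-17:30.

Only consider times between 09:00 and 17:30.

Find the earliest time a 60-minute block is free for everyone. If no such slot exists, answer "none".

Freya free within 08:30–18:00: 08:30–10:00, 12:00–15:30.
Dilnoza free within 08:30–18:00: 08:30–13:00, 14:00–18:00.
Freya ∩ Dilnoza: 08:30–10:00, 12:00–13:00, 14:00–15:30.
Freya ∩ Dilnoza ∩ Maya: 12:00–13:00, 14:00–15:30.
Restricted to 09:00–17:30: 12:00–13:00, 14:00–15:30.
Windows ≥ 60 min: 12:00–13:00, 14:00–15:30.
Earliest such window starts at 12:00.

12:00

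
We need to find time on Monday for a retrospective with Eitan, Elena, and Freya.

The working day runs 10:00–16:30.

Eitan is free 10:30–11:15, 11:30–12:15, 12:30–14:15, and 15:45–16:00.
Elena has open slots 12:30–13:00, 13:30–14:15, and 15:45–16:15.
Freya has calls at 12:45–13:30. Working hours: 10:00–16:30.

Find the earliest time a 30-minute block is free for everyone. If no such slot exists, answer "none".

13:30

Freya free within 10:00–16:30: 10:00–12:45, 13:30–16:30.
Eitan ∩ Elena: 12:30–13:00, 13:30–14:15, 15:45–16:00.
Eitan ∩ Elena ∩ Freya: 12:30–12:45, 13:30–14:15, 15:45–16:00.
Windows ≥ 30 min: 13:30–14:15.
Earliest such window starts at 13:30.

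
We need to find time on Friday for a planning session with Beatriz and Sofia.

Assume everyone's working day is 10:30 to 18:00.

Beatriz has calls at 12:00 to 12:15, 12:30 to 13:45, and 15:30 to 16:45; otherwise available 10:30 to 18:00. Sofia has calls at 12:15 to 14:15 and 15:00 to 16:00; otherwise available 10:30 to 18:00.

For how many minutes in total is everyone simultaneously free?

210 minutes

Beatriz free within 10:30–18:00: 10:30–12:00, 12:15–12:30, 13:45–15:30, 16:45–18:00.
Sofia free within 10:30–18:00: 10:30–12:15, 14:15–15:00, 16:00–18:00.
Beatriz ∩ Sofia: 10:30–12:00, 14:15–15:00, 16:45–18:00.
Total common minutes: 90 + 45 + 75 = 210.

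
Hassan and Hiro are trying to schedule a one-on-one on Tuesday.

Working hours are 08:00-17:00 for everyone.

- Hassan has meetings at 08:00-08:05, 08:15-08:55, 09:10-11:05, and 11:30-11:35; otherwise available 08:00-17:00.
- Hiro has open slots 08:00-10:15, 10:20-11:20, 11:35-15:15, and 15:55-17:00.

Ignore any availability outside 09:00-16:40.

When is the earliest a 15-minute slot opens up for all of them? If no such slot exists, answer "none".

Hassan free within 08:00–17:00: 08:05–08:15, 08:55–09:10, 11:05–11:30, 11:35–17:00.
Hassan ∩ Hiro: 08:05–08:15, 08:55–09:10, 11:05–11:20, 11:35–15:15, 15:55–17:00.
Restricted to 09:00–16:40: 09:00–09:10, 11:05–11:20, 11:35–15:15, 15:55–16:40.
Windows ≥ 15 min: 11:05–11:20, 11:35–15:15, 15:55–16:40.
Earliest such window starts at 11:05.

11:05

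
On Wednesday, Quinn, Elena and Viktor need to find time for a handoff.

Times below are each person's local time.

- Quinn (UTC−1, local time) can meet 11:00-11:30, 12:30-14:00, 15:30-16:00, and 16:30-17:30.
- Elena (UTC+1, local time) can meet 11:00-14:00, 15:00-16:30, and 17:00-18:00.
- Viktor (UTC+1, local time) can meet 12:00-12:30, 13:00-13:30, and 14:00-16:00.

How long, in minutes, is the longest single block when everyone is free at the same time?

Quinn → UTC: 12:00–12:30, 13:30–15:00, 16:30–17:00, 17:30–18:30.
Elena → UTC: 10:00–13:00, 14:00–15:30, 16:00–17:00.
Viktor → UTC: 11:00–11:30, 12:00–12:30, 13:00–15:00.
Quinn ∩ Elena: 12:00–12:30, 14:00–15:00, 16:30–17:00.
Quinn ∩ Elena ∩ Viktor: 12:00–12:30, 14:00–15:00.
Common window lengths: 30, 60 min; longest is 60.

60 minutes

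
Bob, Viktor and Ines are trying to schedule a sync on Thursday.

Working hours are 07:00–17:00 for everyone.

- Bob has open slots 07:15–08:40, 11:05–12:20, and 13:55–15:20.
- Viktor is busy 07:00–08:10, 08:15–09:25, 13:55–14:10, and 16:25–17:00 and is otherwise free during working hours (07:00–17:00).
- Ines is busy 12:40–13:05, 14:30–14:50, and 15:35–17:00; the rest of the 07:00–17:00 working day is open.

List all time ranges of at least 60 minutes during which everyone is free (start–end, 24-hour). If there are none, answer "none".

Viktor free within 07:00–17:00: 08:10–08:15, 09:25–13:55, 14:10–16:25.
Ines free within 07:00–17:00: 07:00–12:40, 13:05–14:30, 14:50–15:35.
Bob ∩ Viktor: 08:10–08:15, 11:05–12:20, 14:10–15:20.
Bob ∩ Viktor ∩ Ines: 08:10–08:15, 11:05–12:20, 14:10–14:30, 14:50–15:20.
Windows ≥ 60 min: 11:05–12:20.

11:05–12:20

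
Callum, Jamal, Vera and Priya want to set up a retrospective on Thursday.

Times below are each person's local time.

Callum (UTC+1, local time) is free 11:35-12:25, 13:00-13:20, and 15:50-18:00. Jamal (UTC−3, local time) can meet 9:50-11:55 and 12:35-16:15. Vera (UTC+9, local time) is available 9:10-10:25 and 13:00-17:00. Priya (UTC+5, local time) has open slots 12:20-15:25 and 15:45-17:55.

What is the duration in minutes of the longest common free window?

0 minutes

Callum → UTC: 10:35–11:25, 12:00–12:20, 14:50–17:00.
Jamal → UTC: 12:50–14:55, 15:35–19:15.
Vera → UTC: 00:10–01:25, 04:00–08:00.
Priya → UTC: 07:20–10:25, 10:45–12:55.
Callum ∩ Jamal: 14:50–14:55, 15:35–17:00.
Callum ∩ Jamal ∩ Vera: (none).
Callum ∩ Jamal ∩ Vera ∩ Priya: (none).
No common window.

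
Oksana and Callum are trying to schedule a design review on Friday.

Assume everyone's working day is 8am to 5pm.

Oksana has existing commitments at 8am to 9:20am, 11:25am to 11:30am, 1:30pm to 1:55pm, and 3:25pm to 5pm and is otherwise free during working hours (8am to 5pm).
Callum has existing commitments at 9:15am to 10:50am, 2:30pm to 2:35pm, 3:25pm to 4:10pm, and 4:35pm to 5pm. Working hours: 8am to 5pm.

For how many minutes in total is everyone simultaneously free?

Oksana free within 08:00–17:00: 09:20–11:25, 11:30–13:30, 13:55–15:25.
Callum free within 08:00–17:00: 08:00–09:15, 10:50–14:30, 14:35–15:25, 16:10–16:35.
Oksana ∩ Callum: 10:50–11:25, 11:30–13:30, 13:55–14:30, 14:35–15:25.
Total common minutes: 35 + 120 + 35 + 50 = 240.

240 minutes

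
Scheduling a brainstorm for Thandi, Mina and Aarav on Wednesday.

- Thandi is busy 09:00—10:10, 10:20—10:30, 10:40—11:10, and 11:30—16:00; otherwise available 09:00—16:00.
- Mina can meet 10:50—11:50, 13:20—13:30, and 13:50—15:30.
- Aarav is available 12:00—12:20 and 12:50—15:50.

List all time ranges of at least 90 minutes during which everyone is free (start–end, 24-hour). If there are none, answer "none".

Thandi free within 09:00–16:00: 10:10–10:20, 10:30–10:40, 11:10–11:30.
Thandi ∩ Mina: 11:10–11:30.
Thandi ∩ Mina ∩ Aarav: (none).
Windows ≥ 90 min: (none).

none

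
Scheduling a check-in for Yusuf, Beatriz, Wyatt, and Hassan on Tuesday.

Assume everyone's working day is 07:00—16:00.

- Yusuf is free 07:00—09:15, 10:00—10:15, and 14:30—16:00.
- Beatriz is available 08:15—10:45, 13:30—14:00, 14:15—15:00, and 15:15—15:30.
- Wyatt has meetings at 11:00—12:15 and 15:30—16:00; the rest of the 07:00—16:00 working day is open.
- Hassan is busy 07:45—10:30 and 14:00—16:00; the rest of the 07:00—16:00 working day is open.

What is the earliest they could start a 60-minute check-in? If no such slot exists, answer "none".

none

Wyatt free within 07:00–16:00: 07:00–11:00, 12:15–15:30.
Hassan free within 07:00–16:00: 07:00–07:45, 10:30–14:00.
Yusuf ∩ Beatriz: 08:15–09:15, 10:00–10:15, 14:30–15:00, 15:15–15:30.
Yusuf ∩ Beatriz ∩ Wyatt: 08:15–09:15, 10:00–10:15, 14:30–15:00, 15:15–15:30.
Yusuf ∩ Beatriz ∩ Wyatt ∩ Hassan: (none).
Windows ≥ 60 min: (none).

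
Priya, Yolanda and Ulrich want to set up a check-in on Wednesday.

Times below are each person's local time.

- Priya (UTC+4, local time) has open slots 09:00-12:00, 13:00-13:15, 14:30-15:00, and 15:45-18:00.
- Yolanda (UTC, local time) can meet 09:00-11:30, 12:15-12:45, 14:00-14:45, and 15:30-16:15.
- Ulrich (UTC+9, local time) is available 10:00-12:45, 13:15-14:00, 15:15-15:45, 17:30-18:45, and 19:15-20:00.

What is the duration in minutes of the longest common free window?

30 minutes

Priya → UTC: 05:00–08:00, 09:00–09:15, 10:30–11:00, 11:45–14:00.
Yolanda → UTC: 09:00–11:30, 12:15–12:45, 14:00–14:45, 15:30–16:15.
Ulrich → UTC: 01:00–03:45, 04:15–05:00, 06:15–06:45, 08:30–09:45, 10:15–11:00.
Priya ∩ Yolanda: 09:00–09:15, 10:30–11:00, 12:15–12:45.
Priya ∩ Yolanda ∩ Ulrich: 09:00–09:15, 10:30–11:00.
Common window lengths: 15, 30 min; longest is 30.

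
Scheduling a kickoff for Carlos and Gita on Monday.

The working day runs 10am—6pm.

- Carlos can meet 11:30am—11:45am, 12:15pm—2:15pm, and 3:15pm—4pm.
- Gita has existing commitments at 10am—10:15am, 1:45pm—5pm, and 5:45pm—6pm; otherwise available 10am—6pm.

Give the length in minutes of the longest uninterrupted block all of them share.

Gita free within 10:00–18:00: 10:15–13:45, 17:00–17:45.
Carlos ∩ Gita: 11:30–11:45, 12:15–13:45.
Common window lengths: 15, 90 min; longest is 90.

90 minutes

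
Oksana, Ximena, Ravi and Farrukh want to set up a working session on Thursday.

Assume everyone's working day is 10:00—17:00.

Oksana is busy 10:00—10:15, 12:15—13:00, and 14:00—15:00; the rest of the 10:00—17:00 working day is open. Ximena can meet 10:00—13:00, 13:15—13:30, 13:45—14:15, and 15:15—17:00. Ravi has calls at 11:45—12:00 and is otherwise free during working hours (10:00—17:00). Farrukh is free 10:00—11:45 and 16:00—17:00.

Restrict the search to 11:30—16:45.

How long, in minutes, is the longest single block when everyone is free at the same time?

45 minutes

Oksana free within 10:00–17:00: 10:15–12:15, 13:00–14:00, 15:00–17:00.
Ravi free within 10:00–17:00: 10:00–11:45, 12:00–17:00.
Oksana ∩ Ximena: 10:15–12:15, 13:15–13:30, 13:45–14:00, 15:15–17:00.
Oksana ∩ Ximena ∩ Ravi: 10:15–11:45, 12:00–12:15, 13:15–13:30, 13:45–14:00, 15:15–17:00.
Oksana ∩ Ximena ∩ Ravi ∩ Farrukh: 10:15–11:45, 16:00–17:00.
Restricted to 11:30–16:45: 11:30–11:45, 16:00–16:45.
Common window lengths: 15, 45 min; longest is 45.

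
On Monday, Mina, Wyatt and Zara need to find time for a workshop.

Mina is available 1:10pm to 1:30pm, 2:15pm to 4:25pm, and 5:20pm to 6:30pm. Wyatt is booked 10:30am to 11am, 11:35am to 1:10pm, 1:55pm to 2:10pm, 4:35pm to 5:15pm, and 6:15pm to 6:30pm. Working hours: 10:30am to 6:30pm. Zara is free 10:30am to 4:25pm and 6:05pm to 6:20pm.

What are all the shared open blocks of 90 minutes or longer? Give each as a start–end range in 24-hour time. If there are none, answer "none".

14:15–16:25

Wyatt free within 10:30–18:30: 11:00–11:35, 13:10–13:55, 14:10–16:35, 17:15–18:15.
Mina ∩ Wyatt: 13:10–13:30, 14:15–16:25, 17:20–18:15.
Mina ∩ Wyatt ∩ Zara: 13:10–13:30, 14:15–16:25, 18:05–18:15.
Windows ≥ 90 min: 14:15–16:25.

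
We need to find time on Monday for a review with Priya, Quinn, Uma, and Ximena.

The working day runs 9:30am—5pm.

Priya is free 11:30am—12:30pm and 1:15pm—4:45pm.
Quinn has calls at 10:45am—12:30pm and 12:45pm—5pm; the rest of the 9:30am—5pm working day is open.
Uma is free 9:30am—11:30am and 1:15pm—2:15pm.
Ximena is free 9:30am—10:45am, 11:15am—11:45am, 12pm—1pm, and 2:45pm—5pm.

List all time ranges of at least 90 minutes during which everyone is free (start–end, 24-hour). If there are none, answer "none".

none

Quinn free within 09:30–17:00: 09:30–10:45, 12:30–12:45.
Priya ∩ Quinn: (none).
Priya ∩ Quinn ∩ Uma: (none).
Priya ∩ Quinn ∩ Uma ∩ Ximena: (none).
Windows ≥ 90 min: (none).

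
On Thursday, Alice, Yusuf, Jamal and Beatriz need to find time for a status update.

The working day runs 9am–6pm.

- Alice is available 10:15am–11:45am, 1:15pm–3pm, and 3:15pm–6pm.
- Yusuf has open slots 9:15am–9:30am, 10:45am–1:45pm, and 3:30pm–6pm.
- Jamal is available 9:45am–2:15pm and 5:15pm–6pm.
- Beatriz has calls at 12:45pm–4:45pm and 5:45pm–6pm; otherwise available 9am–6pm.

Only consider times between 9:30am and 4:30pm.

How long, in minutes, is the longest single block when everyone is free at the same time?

Beatriz free within 09:00–18:00: 09:00–12:45, 16:45–17:45.
Alice ∩ Yusuf: 10:45–11:45, 13:15–13:45, 15:30–18:00.
Alice ∩ Yusuf ∩ Jamal: 10:45–11:45, 13:15–13:45, 17:15–18:00.
Alice ∩ Yusuf ∩ Jamal ∩ Beatriz: 10:45–11:45, 17:15–17:45.
Restricted to 09:30–16:30: 10:45–11:45.
Single common window of 60 minutes.

60 minutes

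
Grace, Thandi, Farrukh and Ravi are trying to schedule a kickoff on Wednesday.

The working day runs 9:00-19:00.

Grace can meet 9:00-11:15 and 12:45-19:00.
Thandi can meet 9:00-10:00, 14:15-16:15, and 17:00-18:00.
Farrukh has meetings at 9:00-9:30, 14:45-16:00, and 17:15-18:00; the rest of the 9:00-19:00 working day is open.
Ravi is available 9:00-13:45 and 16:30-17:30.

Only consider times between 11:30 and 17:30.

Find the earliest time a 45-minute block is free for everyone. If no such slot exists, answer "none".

Farrukh free within 09:00–19:00: 09:30–14:45, 16:00–17:15, 18:00–19:00.
Grace ∩ Thandi: 09:00–10:00, 14:15–16:15, 17:00–18:00.
Grace ∩ Thandi ∩ Farrukh: 09:30–10:00, 14:15–14:45, 16:00–16:15, 17:00–17:15.
Grace ∩ Thandi ∩ Farrukh ∩ Ravi: 09:30–10:00, 17:00–17:15.
Restricted to 11:30–17:30: 17:00–17:15.
Windows ≥ 45 min: (none).

none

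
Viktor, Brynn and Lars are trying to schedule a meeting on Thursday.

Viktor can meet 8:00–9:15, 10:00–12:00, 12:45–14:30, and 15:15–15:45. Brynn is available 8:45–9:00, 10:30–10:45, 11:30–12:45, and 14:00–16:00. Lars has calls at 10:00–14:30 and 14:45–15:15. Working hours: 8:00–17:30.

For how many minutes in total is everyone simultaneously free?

45 minutes

Lars free within 08:00–17:30: 08:00–10:00, 14:30–14:45, 15:15–17:30.
Viktor ∩ Brynn: 08:45–09:00, 10:30–10:45, 11:30–12:00, 14:00–14:30, 15:15–15:45.
Viktor ∩ Brynn ∩ Lars: 08:45–09:00, 15:15–15:45.
Total common minutes: 15 + 30 = 45.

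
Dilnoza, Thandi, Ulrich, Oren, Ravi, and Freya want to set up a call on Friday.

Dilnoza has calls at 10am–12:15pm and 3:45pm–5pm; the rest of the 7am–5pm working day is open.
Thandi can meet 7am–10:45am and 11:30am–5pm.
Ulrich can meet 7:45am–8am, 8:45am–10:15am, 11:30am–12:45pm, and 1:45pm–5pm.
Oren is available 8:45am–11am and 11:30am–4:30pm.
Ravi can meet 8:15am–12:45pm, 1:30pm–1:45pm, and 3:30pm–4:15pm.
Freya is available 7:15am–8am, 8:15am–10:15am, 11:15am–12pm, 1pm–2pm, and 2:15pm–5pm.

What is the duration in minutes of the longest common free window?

Dilnoza free within 07:00–17:00: 07:00–10:00, 12:15–15:45.
Dilnoza ∩ Thandi: 07:00–10:00, 12:15–15:45.
Dilnoza ∩ Thandi ∩ Ulrich: 07:45–08:00, 08:45–10:00, 12:15–12:45, 13:45–15:45.
Dilnoza ∩ Thandi ∩ Ulrich ∩ Oren: 08:45–10:00, 12:15–12:45, 13:45–15:45.
Dilnoza ∩ Thandi ∩ Ulrich ∩ Oren ∩ Ravi: 08:45–10:00, 12:15–12:45, 15:30–15:45.
Dilnoza ∩ Thandi ∩ Ulrich ∩ Oren ∩ Ravi ∩ Freya: 08:45–10:00, 15:30–15:45.
Common window lengths: 75, 15 min; longest is 75.

75 minutes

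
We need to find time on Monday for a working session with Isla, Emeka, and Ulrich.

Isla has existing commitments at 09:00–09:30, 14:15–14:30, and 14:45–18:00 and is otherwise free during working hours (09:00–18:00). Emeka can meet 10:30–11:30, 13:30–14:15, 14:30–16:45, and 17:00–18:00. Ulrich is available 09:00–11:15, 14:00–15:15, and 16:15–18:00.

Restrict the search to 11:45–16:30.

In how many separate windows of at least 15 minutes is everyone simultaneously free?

2

Isla free within 09:00–18:00: 09:30–14:15, 14:30–14:45.
Isla ∩ Emeka: 10:30–11:30, 13:30–14:15, 14:30–14:45.
Isla ∩ Emeka ∩ Ulrich: 10:30–11:15, 14:00–14:15, 14:30–14:45.
Restricted to 11:45–16:30: 14:00–14:15, 14:30–14:45.
Windows ≥ 15 min: 14:00–14:15, 14:30–14:45.
That's 2 windows.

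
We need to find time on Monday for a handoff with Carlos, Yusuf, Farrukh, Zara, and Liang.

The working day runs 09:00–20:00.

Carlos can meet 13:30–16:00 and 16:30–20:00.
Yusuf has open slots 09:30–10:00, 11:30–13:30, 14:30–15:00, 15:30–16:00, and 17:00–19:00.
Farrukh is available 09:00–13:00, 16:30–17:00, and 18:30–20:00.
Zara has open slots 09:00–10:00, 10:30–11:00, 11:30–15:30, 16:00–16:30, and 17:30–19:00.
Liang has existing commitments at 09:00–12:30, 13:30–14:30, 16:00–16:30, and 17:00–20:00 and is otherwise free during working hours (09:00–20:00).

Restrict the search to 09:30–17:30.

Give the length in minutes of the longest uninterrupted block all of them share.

0 minutes

Liang free within 09:00–20:00: 12:30–13:30, 14:30–16:00, 16:30–17:00.
Carlos ∩ Yusuf: 14:30–15:00, 15:30–16:00, 17:00–19:00.
Carlos ∩ Yusuf ∩ Farrukh: 18:30–19:00.
Carlos ∩ Yusuf ∩ Farrukh ∩ Zara: 18:30–19:00.
Carlos ∩ Yusuf ∩ Farrukh ∩ Zara ∩ Liang: (none).
Restricted to 09:30–17:30: (none).
No common window.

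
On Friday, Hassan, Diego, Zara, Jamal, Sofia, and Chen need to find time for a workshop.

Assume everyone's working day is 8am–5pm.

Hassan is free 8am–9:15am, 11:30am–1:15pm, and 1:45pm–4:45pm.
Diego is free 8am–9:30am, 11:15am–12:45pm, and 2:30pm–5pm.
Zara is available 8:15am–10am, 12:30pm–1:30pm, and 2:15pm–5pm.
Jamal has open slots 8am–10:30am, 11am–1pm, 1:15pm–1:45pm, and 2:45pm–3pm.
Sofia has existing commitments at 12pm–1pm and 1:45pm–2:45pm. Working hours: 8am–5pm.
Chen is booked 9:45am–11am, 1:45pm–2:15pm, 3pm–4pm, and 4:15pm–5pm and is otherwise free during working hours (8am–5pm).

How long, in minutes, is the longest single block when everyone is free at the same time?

60 minutes

Sofia free within 08:00–17:00: 08:00–12:00, 13:00–13:45, 14:45–17:00.
Chen free within 08:00–17:00: 08:00–09:45, 11:00–13:45, 14:15–15:00, 16:00–16:15.
Hassan ∩ Diego: 08:00–09:15, 11:30–12:45, 14:30–16:45.
Hassan ∩ Diego ∩ Zara: 08:15–09:15, 12:30–12:45, 14:30–16:45.
Hassan ∩ Diego ∩ Zara ∩ Jamal: 08:15–09:15, 12:30–12:45, 14:45–15:00.
Hassan ∩ Diego ∩ Zara ∩ Jamal ∩ Sofia: 08:15–09:15, 14:45–15:00.
Hassan ∩ Diego ∩ Zara ∩ Jamal ∩ Sofia ∩ Chen: 08:15–09:15, 14:45–15:00.
Common window lengths: 60, 15 min; longest is 60.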